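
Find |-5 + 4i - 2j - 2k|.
7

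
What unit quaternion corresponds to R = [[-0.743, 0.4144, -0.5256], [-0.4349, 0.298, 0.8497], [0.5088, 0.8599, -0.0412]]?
-0.3584 - 0.0071i + 0.7215j + 0.5924k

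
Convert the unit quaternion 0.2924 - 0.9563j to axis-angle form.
axis = (0, -1, 0), θ = 146°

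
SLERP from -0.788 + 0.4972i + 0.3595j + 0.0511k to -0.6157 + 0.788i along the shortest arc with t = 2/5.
-0.741 + 0.6331i + 0.2216j + 0.0315k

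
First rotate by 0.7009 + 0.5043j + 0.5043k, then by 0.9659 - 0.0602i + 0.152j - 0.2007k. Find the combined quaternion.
0.7016 + 0.1357i + 0.624j + 0.3161k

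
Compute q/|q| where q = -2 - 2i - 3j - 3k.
-0.3922 - 0.3922i - 0.5883j - 0.5883k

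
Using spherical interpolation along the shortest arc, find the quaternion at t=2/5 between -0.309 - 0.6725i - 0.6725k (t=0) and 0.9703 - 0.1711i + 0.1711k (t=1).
-0.7165 - 0.3985i - 0.5725k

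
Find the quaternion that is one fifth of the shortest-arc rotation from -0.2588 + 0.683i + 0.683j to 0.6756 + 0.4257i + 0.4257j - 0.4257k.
-0.0568 + 0.7019i + 0.7019j - 0.1064k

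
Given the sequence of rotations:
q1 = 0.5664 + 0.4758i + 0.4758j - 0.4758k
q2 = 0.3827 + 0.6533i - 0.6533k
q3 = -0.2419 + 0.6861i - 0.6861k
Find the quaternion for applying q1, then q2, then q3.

q2 · q1 = -0.4049 + 0.863i + 0.1821j - 0.2413k
q3 · q2 · q1 = -0.6597 - 0.3616i - 0.4706j + 0.4611k
-0.6597 - 0.3616i - 0.4706j + 0.4611k


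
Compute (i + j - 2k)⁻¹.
-0.1667i - 0.1667j + 0.3333k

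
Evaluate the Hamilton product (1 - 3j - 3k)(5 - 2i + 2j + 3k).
20 - 5i - 7j - 18k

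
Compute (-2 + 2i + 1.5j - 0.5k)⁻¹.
-0.1905 - 0.1905i - 0.1429j + 0.0476k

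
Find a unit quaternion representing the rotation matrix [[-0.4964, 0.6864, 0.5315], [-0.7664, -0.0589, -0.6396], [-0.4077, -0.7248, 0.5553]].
-0.5 + 0.0426i - 0.4696j + 0.7264k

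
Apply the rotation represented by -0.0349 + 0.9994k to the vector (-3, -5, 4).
(2.644, 5.197, 4)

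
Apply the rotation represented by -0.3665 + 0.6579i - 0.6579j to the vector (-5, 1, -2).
(-2.502, 3.498, 3.392)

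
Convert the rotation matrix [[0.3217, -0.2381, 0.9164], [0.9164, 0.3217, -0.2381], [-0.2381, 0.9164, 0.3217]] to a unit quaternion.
0.7009 + 0.4118i + 0.4118j + 0.4118k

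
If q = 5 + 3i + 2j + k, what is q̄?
5 - 3i - 2j - k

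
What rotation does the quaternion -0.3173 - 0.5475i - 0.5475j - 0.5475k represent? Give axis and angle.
axis = (-√3/3, -√3/3, -√3/3), θ = 217°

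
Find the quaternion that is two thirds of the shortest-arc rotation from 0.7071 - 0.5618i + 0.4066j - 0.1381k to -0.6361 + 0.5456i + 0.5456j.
0.7437 - 0.6205i - 0.2431j - 0.0538k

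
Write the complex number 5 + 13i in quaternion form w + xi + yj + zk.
5 + 13i + 0j + 0k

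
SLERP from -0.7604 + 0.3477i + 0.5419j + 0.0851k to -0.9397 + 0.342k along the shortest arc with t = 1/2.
-0.9104 + 0.1862i + 0.2902j + 0.2287k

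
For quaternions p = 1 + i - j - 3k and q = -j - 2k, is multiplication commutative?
No: pq = -7 - i + j - 3k ≠ -7 + i - 3j - k = qp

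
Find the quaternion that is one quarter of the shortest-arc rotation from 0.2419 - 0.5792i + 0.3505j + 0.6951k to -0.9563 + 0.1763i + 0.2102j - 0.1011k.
0.5125 - 0.5471i + 0.2291j + 0.621k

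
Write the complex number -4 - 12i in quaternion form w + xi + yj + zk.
-4 - 12i + 0j + 0k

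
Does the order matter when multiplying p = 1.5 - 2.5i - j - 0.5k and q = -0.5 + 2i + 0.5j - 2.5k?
Yes: pq = 3.5 + 7i - 6j - 2.75k ≠ 3.5 + 1.5i + 8.5j - 4.25k = qp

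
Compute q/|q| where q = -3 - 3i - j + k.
-0.6708 - 0.6708i - 0.2236j + 0.2236k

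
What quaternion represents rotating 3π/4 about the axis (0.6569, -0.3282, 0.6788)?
0.3827 + 0.6069i - 0.3032j + 0.6271k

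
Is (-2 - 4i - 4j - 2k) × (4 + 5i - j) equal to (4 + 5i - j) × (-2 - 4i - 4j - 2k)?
No: pq = 8 - 28i - 24j + 16k ≠ 8 - 24i - 4j - 32k = qp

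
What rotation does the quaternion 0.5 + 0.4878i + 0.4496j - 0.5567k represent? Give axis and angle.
axis = (0.5633, 0.5192, -0.6428), θ = 2π/3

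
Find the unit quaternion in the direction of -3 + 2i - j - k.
-0.7746 + 0.5164i - 0.2582j - 0.2582k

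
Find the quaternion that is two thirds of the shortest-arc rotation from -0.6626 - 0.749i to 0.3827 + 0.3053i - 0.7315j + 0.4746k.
-0.5488 - 0.5255i + 0.5454j - 0.3538k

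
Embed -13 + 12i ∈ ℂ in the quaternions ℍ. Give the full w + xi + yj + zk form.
-13 + 12i + 0j + 0k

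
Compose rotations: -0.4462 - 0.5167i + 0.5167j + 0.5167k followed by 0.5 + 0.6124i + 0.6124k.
-0.2231 - 0.848i - 0.3745j + 0.3015k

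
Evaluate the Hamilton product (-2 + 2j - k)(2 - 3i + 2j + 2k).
-6 + 12i + 3j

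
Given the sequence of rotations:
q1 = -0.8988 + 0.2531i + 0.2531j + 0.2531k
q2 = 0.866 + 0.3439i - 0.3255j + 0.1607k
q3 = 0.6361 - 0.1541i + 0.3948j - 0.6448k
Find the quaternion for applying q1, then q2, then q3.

q2 · q1 = -0.8237 - 0.213i + 0.4654j + 0.2442k
q3 · q2 · q1 = -0.5831 + 0.3879i + 0.1458j + 0.6988k
-0.5831 + 0.3879i + 0.1458j + 0.6988k


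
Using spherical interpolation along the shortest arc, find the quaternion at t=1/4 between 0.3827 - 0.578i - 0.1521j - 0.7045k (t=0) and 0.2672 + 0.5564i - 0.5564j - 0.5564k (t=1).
0.4185 - 0.3124i - 0.3163j - 0.792k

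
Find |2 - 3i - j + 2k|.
√18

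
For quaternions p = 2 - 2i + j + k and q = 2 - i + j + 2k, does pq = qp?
No: pq = -1 - 5i + 7j + 5k ≠ -1 - 7i + j + 7k = qp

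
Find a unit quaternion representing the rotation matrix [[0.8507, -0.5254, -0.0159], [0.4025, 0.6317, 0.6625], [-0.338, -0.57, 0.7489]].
0.8988 - 0.3428i + 0.0896j + 0.2581k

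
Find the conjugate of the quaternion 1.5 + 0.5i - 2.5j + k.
1.5 - 0.5i + 2.5j - k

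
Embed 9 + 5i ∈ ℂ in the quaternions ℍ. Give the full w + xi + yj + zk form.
9 + 5i + 0j + 0k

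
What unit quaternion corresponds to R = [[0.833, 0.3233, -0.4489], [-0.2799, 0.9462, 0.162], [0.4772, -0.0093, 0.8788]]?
0.9563 - 0.0448i - 0.2421j - 0.1577k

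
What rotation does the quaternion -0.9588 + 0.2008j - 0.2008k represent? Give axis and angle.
axis = (0, √2/2, -√2/2), θ = 327°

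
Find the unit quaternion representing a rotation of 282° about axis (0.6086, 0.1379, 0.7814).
-0.7771 + 0.383i + 0.0868j + 0.4918k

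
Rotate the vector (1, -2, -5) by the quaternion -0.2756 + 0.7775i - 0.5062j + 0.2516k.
(-1.693, -1.124, 5.086)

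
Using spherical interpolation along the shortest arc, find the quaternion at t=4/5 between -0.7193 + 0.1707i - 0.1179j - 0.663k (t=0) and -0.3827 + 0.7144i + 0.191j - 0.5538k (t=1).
-0.4737 + 0.6282i + 0.1322j - 0.6029k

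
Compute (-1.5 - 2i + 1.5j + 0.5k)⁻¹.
-0.1714 + 0.2286i - 0.1714j - 0.0571k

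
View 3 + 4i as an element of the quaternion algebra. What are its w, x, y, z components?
3 + 4i + 0j + 0k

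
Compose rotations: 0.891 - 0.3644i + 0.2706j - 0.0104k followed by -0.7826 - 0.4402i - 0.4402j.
-0.7386 - 0.1025i - 0.6086j - 0.2714k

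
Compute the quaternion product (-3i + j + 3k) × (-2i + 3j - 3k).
-12i - 15j - 7k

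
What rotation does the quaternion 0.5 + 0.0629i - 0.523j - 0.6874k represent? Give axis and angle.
axis = (0.0726, -0.6039, -0.7937), θ = 2π/3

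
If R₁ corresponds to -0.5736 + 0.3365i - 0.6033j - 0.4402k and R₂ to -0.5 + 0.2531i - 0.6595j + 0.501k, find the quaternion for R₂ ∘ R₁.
0.0243 + 0.2791i + 0.9599j + 0.002k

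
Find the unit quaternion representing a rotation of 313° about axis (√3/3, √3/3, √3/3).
-0.9171 + 0.2302i + 0.2302j + 0.2302k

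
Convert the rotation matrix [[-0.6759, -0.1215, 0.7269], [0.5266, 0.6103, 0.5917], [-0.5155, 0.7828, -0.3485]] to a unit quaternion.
0.3827 + 0.1248i + 0.8116j + 0.4234k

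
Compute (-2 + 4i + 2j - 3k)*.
-2 - 4i - 2j + 3k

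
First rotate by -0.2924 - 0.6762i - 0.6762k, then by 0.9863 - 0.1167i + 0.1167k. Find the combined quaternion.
-0.2884 - 0.6328i - 0.1578j - 0.7011k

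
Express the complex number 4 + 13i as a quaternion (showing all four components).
4 + 13i + 0j + 0k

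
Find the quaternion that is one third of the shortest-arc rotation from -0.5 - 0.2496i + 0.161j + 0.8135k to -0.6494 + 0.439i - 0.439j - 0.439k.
-0.1118 - 0.3971i + 0.3258j + 0.8507k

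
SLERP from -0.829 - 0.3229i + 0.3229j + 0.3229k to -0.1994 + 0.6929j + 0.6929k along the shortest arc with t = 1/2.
-0.5726 - 0.1798i + 0.5656j + 0.5656k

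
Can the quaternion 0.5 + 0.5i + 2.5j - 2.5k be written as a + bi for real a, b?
No. The quaternion 0.5 + 0.5i + 2.5j - 2.5k has j-coefficient y = 2.5 and k-coefficient z = -2.5, not both zero, so it does not lie in the complex subalgebra spanned by 1 and i.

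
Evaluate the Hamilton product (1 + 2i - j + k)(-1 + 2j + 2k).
-1 - 6i - j + 5k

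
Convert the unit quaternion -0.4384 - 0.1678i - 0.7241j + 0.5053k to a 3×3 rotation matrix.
[[-0.5593, 0.6861, 0.4653], [-0.2, 0.433, -0.8789], [-0.8045, -0.5846, -0.105]]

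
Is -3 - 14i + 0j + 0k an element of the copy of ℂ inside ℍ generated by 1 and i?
Yes. The quaternion -3 - 14i has j- and k-coefficients y = z = 0, so it lies in the complex subalgebra spanned by 1 and i.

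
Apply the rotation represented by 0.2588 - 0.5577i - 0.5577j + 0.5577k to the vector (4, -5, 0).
(-2.643, 4.863, 3.22)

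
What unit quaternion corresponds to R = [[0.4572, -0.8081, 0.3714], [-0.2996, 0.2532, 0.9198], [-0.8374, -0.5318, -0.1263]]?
0.6293 - 0.5767i + 0.4802j + 0.202k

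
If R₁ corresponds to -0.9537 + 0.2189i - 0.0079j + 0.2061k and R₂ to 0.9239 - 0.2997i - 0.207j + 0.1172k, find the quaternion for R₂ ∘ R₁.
-0.8413 + 0.4463i + 0.2775j + 0.1263k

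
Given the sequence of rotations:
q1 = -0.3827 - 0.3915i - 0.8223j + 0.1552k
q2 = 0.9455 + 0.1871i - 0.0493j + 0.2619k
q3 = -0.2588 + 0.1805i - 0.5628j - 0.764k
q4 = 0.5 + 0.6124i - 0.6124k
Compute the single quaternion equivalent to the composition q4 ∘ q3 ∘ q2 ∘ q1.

q2 · q1 = -0.3698 - 0.2341i - 0.8902j - 0.1266k
q3 · q2 · q1 = -0.4598 - 0.615i + 0.6402j + 0.0229k
q4 · q3 · q2 · q1 = 0.1607 - 0.197i + 0.6827j + 0.6851k
0.1607 - 0.197i + 0.6827j + 0.6851k


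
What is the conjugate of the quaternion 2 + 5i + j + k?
2 - 5i - j - k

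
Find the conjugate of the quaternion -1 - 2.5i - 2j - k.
-1 + 2.5i + 2j + k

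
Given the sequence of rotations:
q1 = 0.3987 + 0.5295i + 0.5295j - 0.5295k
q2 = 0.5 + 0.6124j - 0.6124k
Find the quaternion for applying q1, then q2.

q2 · q1 = -0.4492 + 0.2647i + 0.1846j - 0.8332k
-0.4492 + 0.2647i + 0.1846j - 0.8332k


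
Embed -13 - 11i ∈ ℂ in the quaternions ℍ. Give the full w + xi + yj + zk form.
-13 - 11i + 0j + 0k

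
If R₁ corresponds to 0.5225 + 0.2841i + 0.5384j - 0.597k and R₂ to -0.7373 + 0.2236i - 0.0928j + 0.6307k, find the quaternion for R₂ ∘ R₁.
-0.0223 - 0.3768i - 0.1328j + 0.9165k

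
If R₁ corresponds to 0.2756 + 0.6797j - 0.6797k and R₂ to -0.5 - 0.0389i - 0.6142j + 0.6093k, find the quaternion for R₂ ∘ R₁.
0.6938 - 0.0074i - 0.5356j + 0.4813k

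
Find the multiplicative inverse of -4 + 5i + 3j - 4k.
-0.0606 - 0.0758i - 0.0455j + 0.0606k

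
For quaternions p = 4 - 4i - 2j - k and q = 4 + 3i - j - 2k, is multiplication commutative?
No: pq = 24 - i - 23j - 2k ≠ 24 - 7i - j - 22k = qp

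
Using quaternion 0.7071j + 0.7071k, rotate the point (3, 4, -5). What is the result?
(-3, -5, 4)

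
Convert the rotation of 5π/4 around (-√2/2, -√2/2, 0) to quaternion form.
-0.3827 - 0.6533i - 0.6533j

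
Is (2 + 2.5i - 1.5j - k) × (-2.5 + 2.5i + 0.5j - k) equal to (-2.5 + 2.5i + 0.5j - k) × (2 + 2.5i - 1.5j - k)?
No: pq = -11.5 + 0.75i + 4.75j + 5.5k ≠ -11.5 - 3.25i + 4.75j - 4.5k = qp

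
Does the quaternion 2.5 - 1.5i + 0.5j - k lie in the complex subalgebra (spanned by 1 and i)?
No. The quaternion 2.5 - 1.5i + 0.5j - k has j-coefficient y = 0.5 and k-coefficient z = -1, not both zero, so it does not lie in the complex subalgebra spanned by 1 and i.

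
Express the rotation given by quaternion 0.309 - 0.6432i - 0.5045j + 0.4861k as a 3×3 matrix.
[[0.0184, 0.3486, -0.9371], [0.9494, -0.3, -0.093], [-0.3135, -0.888, -0.3365]]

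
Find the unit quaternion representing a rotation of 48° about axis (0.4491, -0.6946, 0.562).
0.9135 + 0.1827i - 0.2825j + 0.2286k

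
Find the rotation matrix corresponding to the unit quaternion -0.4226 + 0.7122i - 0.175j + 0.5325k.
[[0.3716, 0.2008, 0.9064], [-0.6993, -0.5816, 0.4156], [0.6106, -0.7883, -0.0757]]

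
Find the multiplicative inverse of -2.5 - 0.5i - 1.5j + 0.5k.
-0.2778 + 0.0556i + 0.1667j - 0.0556k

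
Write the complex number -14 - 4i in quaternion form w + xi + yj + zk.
-14 - 4i + 0j + 0k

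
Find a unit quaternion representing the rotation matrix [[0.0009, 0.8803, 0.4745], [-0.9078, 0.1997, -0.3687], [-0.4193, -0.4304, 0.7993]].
0.7071 - 0.0218i + 0.316j - 0.6322k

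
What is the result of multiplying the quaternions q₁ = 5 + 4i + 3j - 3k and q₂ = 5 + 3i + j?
10 + 38i + 11j - 20k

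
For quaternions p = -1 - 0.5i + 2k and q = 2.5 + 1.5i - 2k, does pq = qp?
No: pq = 2.25 - 2.75i + 2j + 7k ≠ 2.25 - 2.75i - 2j + 7k = qp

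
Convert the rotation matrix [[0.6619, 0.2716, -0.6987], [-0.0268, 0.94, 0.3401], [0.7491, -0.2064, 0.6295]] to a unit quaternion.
0.8988 - 0.152i - 0.4027j - 0.083k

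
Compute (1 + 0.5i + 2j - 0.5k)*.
1 - 0.5i - 2j + 0.5k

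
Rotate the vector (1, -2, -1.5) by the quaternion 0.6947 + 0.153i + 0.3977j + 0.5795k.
(0.284, -0.009, -2.678)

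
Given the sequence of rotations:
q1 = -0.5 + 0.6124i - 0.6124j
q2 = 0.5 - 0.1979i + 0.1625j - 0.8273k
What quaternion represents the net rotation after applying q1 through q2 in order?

q2 · q1 = -0.0293 - 0.1015i - 0.8941j + 0.4353k
-0.0293 - 0.1015i - 0.8941j + 0.4353k


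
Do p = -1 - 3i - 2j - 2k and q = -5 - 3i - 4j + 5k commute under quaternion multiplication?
No: pq = -2 + 35j + 11k ≠ -2 + 36i - 7j - k = qp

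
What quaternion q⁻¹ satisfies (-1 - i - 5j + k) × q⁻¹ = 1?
-0.0357 + 0.0357i + 0.1786j - 0.0357k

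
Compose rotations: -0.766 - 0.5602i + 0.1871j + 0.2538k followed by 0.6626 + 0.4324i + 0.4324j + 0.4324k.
-0.456 - 0.6736i - 0.5592j + 0.1601k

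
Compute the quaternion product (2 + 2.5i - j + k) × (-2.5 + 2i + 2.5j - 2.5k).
-5 - 2.25i + 15.75j + 0.75k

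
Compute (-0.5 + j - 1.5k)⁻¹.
-0.1429 - 0.2857j + 0.4286k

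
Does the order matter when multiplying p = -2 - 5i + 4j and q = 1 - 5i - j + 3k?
Yes: pq = -23 + 17i + 21j + 19k ≠ -23 - 7i - 9j - 31k = qp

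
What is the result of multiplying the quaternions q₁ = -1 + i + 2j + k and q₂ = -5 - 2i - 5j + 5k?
12 + 12i - 12j - 11k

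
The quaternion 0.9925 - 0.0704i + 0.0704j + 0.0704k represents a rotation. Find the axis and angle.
axis = (-√3/3, √3/3, √3/3), θ = 14°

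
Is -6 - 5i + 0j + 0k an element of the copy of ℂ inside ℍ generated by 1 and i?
Yes. The quaternion -6 - 5i has j- and k-coefficients y = z = 0, so it lies in the complex subalgebra spanned by 1 and i.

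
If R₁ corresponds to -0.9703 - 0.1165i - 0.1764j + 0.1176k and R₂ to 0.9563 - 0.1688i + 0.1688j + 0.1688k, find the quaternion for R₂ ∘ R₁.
-0.9376 + 0.102i - 0.3323j - 0.0019k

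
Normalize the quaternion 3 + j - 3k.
0.6882 + 0.2294j - 0.6882k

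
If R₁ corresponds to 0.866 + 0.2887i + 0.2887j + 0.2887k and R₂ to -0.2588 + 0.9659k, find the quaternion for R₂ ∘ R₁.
-0.503 - 0.3536i + 0.2041j + 0.7618k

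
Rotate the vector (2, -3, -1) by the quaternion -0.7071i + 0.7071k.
(1, 3, -2)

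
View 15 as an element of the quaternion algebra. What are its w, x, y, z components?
15 + 0i + 0j + 0k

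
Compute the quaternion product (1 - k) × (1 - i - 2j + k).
2 - 3i - j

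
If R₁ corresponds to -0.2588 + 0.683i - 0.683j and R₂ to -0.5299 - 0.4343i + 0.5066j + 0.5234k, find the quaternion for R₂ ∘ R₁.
0.7798 + 0.108i + 0.5883j - 0.1848k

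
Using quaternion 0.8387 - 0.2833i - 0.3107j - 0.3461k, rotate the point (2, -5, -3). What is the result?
(-1.673, -5.879, 0.796)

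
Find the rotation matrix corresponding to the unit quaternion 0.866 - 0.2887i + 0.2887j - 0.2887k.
[[0.6666, 0.3333, 0.6667], [-0.6667, 0.6666, 0.3333], [-0.3333, -0.6667, 0.6666]]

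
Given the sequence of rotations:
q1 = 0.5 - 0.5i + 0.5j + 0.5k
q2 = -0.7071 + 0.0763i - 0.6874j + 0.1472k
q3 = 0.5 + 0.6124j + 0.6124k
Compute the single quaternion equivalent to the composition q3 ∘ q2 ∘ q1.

q2 · q1 = -0.0453 - 0.0256i - 0.809j - 0.5855k
q3 · q2 · q1 = 0.8313 + 0.1241i - 0.4479j - 0.3048k
0.8313 + 0.1241i - 0.4479j - 0.3048k


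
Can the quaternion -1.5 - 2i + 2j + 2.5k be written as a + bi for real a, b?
No. The quaternion -1.5 - 2i + 2j + 2.5k has j-coefficient y = 2 and k-coefficient z = 2.5, not both zero, so it does not lie in the complex subalgebra spanned by 1 and i.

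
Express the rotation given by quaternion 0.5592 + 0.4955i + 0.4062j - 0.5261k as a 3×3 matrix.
[[0.1164, 0.9909, -0.0671], [-0.1858, -0.0446, -0.9816], [-0.9757, 0.1268, 0.179]]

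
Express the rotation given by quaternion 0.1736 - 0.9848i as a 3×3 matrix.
[[1, 0, 0], [0, -0.9397, 0.3419], [0, -0.3419, -0.9397]]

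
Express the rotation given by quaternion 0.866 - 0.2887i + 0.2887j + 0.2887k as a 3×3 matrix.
[[0.6666, -0.6667, 0.3333], [0.3333, 0.6666, 0.6667], [-0.6667, -0.3333, 0.6666]]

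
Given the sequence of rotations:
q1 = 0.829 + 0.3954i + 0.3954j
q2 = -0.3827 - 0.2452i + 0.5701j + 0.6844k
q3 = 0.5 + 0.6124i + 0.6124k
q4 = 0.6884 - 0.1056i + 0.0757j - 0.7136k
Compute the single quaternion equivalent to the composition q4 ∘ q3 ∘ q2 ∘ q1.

q2 · q1 = -0.4457 - 0.6252i + 0.5919j + 0.245k
q3 · q2 · q1 = 0.01 - 0.948i - 0.237j + 0.212k
q4 · q3 · q2 · q1 = 0.076 - 0.8067i + 0.5365j + 0.2356k
0.076 - 0.8067i + 0.5365j + 0.2356k


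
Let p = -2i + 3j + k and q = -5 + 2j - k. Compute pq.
-5 + 5i - 17j - 9k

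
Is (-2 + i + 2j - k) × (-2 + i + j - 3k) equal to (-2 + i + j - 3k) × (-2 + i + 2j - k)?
No: pq = -2 - 9i - 4j + 7k ≠ -2 + i - 8j + 9k = qp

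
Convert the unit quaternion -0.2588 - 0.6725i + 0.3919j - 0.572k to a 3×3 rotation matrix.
[[0.0385, -0.8232, 0.5665], [-0.231, -0.5589, -0.7964], [0.9722, -0.1002, -0.2117]]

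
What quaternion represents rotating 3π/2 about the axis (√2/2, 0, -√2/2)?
-0.7071 + 0.5i - 0.5k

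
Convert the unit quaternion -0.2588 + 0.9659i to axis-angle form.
axis = (1, 0, 0), θ = 7π/6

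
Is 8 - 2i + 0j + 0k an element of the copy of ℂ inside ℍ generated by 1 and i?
Yes. The quaternion 8 - 2i has j- and k-coefficients y = z = 0, so it lies in the complex subalgebra spanned by 1 and i.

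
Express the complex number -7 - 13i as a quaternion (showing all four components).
-7 - 13i + 0j + 0k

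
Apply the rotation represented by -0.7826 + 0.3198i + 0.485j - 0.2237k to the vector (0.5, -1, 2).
(-1.55, 0.202, 1.676)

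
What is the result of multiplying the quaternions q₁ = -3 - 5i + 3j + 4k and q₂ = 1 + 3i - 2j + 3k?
6 + 3i + 36j - 4k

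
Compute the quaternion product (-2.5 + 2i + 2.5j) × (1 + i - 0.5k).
-4.5 - 1.75i + 3.5j - 1.25k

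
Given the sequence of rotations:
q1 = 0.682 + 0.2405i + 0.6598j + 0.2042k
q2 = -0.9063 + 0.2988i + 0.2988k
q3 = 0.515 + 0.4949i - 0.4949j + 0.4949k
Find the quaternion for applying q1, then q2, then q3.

q2 · q1 = -0.751 - 0.2113i - 0.5871j + 0.2159k
q3 · q2 · q1 = -0.6796 - 0.2968i - 0.1421j - 0.6556k
-0.6796 - 0.2968i - 0.1421j - 0.6556k


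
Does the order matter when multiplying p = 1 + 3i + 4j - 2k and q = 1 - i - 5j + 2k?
Yes: pq = 28 - 5j - 11k ≠ 28 + 4i + 3j + 11k = qp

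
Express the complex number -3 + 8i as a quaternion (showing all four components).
-3 + 8i + 0j + 0k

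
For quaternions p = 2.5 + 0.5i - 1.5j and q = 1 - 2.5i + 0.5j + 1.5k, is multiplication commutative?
No: pq = 4.5 - 8i - j + 0.25k ≠ 4.5 - 3.5i + 0.5j + 7.25k = qp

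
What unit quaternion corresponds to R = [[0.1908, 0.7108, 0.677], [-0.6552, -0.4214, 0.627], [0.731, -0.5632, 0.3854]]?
0.5373 - 0.5538i - 0.0251j - 0.6356k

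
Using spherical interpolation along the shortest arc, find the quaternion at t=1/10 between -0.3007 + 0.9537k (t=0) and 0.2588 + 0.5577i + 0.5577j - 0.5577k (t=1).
-0.3081 - 0.0643i - 0.0643j + 0.947k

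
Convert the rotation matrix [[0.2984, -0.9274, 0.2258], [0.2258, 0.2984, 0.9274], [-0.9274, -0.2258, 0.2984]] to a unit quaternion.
0.6883 - 0.4188i + 0.4188j + 0.4188k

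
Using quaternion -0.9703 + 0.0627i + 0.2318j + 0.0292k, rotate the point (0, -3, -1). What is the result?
(0.189, -3.107, -0.56)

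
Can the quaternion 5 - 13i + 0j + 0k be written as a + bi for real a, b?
Yes. The quaternion 5 - 13i has j- and k-coefficients y = z = 0, so it lies in the complex subalgebra spanned by 1 and i.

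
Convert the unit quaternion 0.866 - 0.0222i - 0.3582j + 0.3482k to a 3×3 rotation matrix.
[[0.5009, -0.5872, -0.6359], [0.619, 0.7565, -0.211], [0.6049, -0.2879, 0.7424]]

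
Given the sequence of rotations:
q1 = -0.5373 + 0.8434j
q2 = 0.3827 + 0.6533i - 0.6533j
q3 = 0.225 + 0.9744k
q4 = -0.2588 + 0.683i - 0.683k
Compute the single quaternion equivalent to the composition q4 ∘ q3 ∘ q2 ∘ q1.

q2 · q1 = 0.3454 - 0.351i + 0.6738j + 0.551k
q3 · q2 · q1 = -0.4592 - 0.7355i - 0.1904j + 0.4605k
q4 · q3 · q2 · q1 = 0.9357 - 0.2533i + 0.2371j + 0.0644k
0.9357 - 0.2533i + 0.2371j + 0.0644k


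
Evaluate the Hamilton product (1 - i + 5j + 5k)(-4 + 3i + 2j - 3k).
4 - 18i - 6j - 40k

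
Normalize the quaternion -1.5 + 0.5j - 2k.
-0.5883 + 0.1961j - 0.7845k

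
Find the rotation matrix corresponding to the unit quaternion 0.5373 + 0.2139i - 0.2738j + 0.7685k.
[[-0.3311, -0.943, 0.0345], [0.7087, -0.2727, -0.6507], [0.623, -0.191, 0.7586]]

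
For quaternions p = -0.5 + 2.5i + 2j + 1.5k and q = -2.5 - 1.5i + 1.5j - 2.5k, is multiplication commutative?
No: pq = 5.75 - 12.75i - 1.75j + 4.25k ≠ 5.75 + 1.75i - 9.75j - 9.25k = qp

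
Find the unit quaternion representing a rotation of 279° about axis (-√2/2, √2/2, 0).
-0.7604 - 0.4592i + 0.4592j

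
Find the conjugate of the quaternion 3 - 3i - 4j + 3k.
3 + 3i + 4j - 3k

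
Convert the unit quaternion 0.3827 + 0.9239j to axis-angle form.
axis = (0, 1, 0), θ = 3π/4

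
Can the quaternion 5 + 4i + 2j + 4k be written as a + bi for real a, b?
No. The quaternion 5 + 4i + 2j + 4k has j-coefficient y = 2 and k-coefficient z = 4, not both zero, so it does not lie in the complex subalgebra spanned by 1 and i.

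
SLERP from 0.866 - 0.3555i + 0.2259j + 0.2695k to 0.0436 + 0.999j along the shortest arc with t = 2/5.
0.6555 - 0.2598i + 0.6812j + 0.197k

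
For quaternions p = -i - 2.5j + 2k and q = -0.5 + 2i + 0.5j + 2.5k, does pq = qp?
No: pq = -1.75 - 6.75i + 7.75j + 3.5k ≠ -1.75 + 7.75i - 5.25j - 5.5k = qp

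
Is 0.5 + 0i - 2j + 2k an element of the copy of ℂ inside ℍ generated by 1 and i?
No. The quaternion 0.5 - 2j + 2k has j-coefficient y = -2 and k-coefficient z = 2, not both zero, so it does not lie in the complex subalgebra spanned by 1 and i.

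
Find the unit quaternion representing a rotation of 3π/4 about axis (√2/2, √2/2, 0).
0.3827 + 0.6533i + 0.6533j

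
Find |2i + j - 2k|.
3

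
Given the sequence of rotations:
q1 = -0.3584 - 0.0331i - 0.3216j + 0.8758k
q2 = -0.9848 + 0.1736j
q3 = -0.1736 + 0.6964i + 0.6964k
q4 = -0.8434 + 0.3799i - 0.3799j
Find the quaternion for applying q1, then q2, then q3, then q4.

q2 · q1 = 0.4088 + 0.1846i + 0.2545j - 0.8567k
q3 · q2 · q1 = 0.3971 + 0.0754i + 0.681j + 0.6106k
q4 · q3 · q2 · q1 = -0.1048 - 0.1447i - 0.9572j - 0.2276k
-0.1048 - 0.1447i - 0.9572j - 0.2276k


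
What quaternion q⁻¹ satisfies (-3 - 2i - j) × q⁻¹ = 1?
-0.2143 + 0.1429i + 0.0714j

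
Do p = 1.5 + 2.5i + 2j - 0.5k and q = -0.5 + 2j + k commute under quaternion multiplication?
No: pq = -4.25 + 1.75i - 0.5j + 6.75k ≠ -4.25 - 4.25i + 4.5j - 3.25k = qp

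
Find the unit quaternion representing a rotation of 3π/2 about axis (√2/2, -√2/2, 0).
-0.7071 + 0.5i - 0.5j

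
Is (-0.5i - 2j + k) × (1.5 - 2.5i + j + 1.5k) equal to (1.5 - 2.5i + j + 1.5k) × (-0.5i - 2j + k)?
No: pq = -0.75 - 4.75i - 4.75j - 4k ≠ -0.75 + 3.25i - 1.25j + 7k = qp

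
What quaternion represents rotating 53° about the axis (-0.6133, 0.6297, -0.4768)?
0.8949 - 0.2737i + 0.281j - 0.2127k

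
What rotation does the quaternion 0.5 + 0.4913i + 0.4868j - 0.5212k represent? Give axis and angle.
axis = (0.5673, 0.5621, -0.6018), θ = 2π/3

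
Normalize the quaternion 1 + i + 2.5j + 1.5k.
0.3086 + 0.3086i + 0.7715j + 0.4629k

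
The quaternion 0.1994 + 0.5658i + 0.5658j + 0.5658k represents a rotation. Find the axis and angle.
axis = (√3/3, √3/3, √3/3), θ = 157°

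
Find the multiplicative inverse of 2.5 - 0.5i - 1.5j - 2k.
0.1961 + 0.0392i + 0.1176j + 0.1569k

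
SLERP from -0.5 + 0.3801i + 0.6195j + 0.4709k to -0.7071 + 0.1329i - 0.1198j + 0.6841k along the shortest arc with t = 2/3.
-0.6928 + 0.237i + 0.1454j + 0.6654k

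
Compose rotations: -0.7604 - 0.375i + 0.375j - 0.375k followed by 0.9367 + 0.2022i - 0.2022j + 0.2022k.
-0.4848 - 0.505i + 0.505j - 0.505k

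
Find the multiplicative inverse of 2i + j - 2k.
-0.2222i - 0.1111j + 0.2222k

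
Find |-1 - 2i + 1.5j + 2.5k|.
3.674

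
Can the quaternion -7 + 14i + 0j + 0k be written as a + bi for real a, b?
Yes. The quaternion -7 + 14i has j- and k-coefficients y = z = 0, so it lies in the complex subalgebra spanned by 1 and i.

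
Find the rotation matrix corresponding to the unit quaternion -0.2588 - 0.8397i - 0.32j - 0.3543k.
[[0.5441, 0.354, 0.7606], [0.7208, -0.6612, -0.2079], [0.4294, 0.6614, -0.615]]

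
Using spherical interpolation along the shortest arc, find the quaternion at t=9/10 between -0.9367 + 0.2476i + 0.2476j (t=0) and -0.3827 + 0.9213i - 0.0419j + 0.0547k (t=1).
-0.4647 + 0.884i - 0.0099j + 0.0508k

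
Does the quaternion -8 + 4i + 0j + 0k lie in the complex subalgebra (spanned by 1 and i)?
Yes. The quaternion -8 + 4i has j- and k-coefficients y = z = 0, so it lies in the complex subalgebra spanned by 1 and i.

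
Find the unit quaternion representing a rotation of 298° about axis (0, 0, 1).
-0.8572 + 0.515k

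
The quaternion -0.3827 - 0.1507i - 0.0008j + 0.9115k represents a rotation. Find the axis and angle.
axis = (-0.1631, -0.0009, 0.9866), θ = 5π/4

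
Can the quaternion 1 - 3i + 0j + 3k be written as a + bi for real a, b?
No. The quaternion 1 - 3i + 3k has j-coefficient y = 0 and k-coefficient z = 3, not both zero, so it does not lie in the complex subalgebra spanned by 1 and i.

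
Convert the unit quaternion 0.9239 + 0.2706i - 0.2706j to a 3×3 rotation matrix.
[[0.8536, -0.1464, -0.5], [-0.1464, 0.8536, -0.5], [0.5, 0.5, 0.7071]]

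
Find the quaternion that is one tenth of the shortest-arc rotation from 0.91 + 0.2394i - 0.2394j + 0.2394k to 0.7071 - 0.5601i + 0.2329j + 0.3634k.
0.931 + 0.1564i - 0.1952j + 0.266k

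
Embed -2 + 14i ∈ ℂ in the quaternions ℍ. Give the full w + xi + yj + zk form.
-2 + 14i + 0j + 0k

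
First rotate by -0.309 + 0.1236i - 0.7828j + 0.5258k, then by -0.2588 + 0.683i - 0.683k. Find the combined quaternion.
0.3547 - 0.7777i - 0.241j - 0.4597k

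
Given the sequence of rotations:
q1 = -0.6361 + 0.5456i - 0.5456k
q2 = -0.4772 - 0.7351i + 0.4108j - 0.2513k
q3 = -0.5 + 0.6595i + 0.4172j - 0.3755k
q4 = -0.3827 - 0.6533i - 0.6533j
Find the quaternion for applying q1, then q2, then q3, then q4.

q2 · q1 = 0.5675 - 0.0169i - 0.7995j + 0.1961k
q3 · q2 · q1 = 0.1346 + 0.1643i + 0.5135j - 0.8314k
q4 · q3 · q2 · q1 = 0.3913 + 0.3923i - 0.8276j + 0.09k
0.3913 + 0.3923i - 0.8276j + 0.09k


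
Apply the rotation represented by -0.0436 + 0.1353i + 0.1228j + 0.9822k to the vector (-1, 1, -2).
(0.568, -1.42, -1.914)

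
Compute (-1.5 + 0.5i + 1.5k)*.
-1.5 - 0.5i - 1.5k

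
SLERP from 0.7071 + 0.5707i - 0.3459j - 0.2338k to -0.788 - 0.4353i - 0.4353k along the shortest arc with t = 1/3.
0.7891 + 0.5633i - 0.2448j - 0.0059k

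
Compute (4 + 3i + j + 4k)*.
4 - 3i - j - 4k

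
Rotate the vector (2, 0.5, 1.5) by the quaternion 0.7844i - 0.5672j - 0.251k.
(-0.574, -1.531, -1.956)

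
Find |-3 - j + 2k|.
√14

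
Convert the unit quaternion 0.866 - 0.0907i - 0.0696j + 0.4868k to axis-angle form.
axis = (-0.1814, -0.1392, 0.9735), θ = π/3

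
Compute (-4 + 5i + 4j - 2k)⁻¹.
-0.0656 - 0.082i - 0.0656j + 0.0328k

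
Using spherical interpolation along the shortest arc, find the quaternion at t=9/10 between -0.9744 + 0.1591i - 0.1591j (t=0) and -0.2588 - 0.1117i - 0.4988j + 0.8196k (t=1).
-0.3742 - 0.0853i - 0.4952j + 0.7794k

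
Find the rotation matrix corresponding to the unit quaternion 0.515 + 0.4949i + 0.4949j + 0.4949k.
[[0.0203, -0.0199, 0.9996], [0.9996, 0.0203, -0.0199], [-0.0199, 0.9996, 0.0203]]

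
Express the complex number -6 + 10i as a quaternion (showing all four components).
-6 + 10i + 0j + 0k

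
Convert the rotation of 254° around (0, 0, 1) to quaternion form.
-0.6018 + 0.7986k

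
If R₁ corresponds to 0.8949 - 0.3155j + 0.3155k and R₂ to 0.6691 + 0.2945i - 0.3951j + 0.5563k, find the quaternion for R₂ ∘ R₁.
0.2986 + 0.3144i - 0.6576j + 0.616k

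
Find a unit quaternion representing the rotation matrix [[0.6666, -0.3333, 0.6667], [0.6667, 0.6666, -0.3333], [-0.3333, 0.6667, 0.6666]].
0.866 + 0.2887i + 0.2887j + 0.2887k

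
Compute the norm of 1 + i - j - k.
2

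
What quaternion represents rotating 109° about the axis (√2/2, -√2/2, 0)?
0.5807 + 0.5757i - 0.5757j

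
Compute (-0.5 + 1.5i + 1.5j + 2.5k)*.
-0.5 - 1.5i - 1.5j - 2.5k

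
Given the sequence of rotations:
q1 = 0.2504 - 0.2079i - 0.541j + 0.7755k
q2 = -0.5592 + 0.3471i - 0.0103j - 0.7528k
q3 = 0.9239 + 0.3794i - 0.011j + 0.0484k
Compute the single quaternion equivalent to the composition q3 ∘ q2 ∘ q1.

q2 · q1 = 0.5104 - 0.2121i + 0.1873j - 0.8121k
q3 · q2 · q1 = 0.5934 - 0.0024i + 0.4653j - 0.6569k
0.5934 - 0.0024i + 0.4653j - 0.6569k


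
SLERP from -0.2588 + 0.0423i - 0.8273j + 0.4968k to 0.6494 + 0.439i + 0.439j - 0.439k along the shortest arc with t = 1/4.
-0.3802 - 0.087i - 0.7675j + 0.5088k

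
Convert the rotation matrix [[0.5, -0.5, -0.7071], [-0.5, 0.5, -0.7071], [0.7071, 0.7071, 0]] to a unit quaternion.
0.7071 + 0.5i - 0.5j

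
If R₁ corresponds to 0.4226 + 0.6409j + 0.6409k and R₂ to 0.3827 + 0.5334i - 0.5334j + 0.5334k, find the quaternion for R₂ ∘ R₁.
0.1617 - 0.4583i - 0.322j + 0.8125k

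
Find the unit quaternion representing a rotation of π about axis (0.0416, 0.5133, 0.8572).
0.0416i + 0.5133j + 0.8572k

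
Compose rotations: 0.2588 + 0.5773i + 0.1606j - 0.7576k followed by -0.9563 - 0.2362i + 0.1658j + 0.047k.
-0.1022 - 0.7464i - 0.2625j + 0.603k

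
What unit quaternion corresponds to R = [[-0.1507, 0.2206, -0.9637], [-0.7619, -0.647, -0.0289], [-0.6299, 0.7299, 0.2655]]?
-0.342 - 0.5547i + 0.244j + 0.7182k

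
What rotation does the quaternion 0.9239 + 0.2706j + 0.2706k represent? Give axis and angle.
axis = (0, √2/2, √2/2), θ = π/4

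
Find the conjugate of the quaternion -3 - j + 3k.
-3 + j - 3k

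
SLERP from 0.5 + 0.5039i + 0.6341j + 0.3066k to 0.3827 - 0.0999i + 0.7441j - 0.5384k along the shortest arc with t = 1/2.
0.5187 + 0.2374i + 0.8099j - 0.1362k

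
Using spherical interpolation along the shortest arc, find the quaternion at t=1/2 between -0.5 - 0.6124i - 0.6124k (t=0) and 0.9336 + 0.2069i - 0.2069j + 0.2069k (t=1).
-0.7729 - 0.4417i + 0.1115j - 0.4417k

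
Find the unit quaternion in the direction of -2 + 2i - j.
-0.6667 + 0.6667i - 0.3333j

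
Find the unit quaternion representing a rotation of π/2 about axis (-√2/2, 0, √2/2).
0.7071 - 0.5i + 0.5k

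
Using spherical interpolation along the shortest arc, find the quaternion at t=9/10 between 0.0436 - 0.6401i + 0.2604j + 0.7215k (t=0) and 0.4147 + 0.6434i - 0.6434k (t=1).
-0.3722 - 0.6517i + 0.0273j + 0.6603k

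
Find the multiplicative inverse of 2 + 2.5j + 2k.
0.1404 - 0.1754j - 0.1404k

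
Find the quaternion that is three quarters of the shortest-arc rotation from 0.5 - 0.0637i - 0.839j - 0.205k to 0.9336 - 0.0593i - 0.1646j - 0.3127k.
0.8776 - 0.0647i - 0.3645j - 0.3044k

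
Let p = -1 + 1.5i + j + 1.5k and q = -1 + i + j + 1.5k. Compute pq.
-3.75 - 2.5i - 2.75j - 2.5k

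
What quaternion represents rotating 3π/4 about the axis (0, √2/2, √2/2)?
0.3827 + 0.6533j + 0.6533k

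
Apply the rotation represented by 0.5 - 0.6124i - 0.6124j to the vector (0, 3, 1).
(1.638, 1.362, -2.337)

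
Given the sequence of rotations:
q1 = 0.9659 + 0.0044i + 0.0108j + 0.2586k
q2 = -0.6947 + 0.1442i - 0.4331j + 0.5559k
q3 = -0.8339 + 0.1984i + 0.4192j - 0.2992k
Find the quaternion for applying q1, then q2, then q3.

q2 · q1 = -0.8107 + 0.0182i - 0.4607j + 0.3608k
q3 · q2 · q1 = 0.9735 - 0.1626i - 0.0327j - 0.1573k
0.9735 - 0.1626i - 0.0327j - 0.1573k


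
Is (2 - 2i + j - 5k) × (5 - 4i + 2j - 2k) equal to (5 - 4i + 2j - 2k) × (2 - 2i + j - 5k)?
No: pq = -10 - 10i + 25j - 29k ≠ -10 - 26i - 7j - 29k = qp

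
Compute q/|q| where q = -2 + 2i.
-0.7071 + 0.7071i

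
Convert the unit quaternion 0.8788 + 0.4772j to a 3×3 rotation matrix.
[[0.5446, 0, 0.8387], [0, 1, 0], [-0.8387, 0, 0.5446]]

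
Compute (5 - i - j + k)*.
5 + i + j - k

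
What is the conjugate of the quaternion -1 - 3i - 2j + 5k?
-1 + 3i + 2j - 5k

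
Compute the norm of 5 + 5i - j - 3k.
√60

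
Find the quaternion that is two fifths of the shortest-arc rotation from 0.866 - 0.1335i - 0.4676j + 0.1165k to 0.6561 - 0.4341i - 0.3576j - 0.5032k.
0.8364 - 0.2731i - 0.453j - 0.1437k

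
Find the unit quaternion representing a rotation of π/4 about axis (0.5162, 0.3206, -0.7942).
0.9239 + 0.1975i + 0.1227j - 0.3039k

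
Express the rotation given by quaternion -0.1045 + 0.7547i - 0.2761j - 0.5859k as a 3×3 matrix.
[[0.161, -0.5392, -0.8267], [-0.2943, -0.8257, 0.4813], [-0.9421, 0.1658, -0.2916]]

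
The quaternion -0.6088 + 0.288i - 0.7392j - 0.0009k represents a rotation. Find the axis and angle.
axis = (0.363, -0.9318, -0.0011), θ = 255°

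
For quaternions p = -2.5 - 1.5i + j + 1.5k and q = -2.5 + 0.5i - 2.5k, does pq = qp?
No: pq = 10.75 - 5.5j + 2k ≠ 10.75 + 5i + 0.5j + 3k = qp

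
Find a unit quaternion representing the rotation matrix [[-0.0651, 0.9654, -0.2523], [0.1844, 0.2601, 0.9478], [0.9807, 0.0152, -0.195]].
-0.5 + 0.4663i + 0.6165j + 0.3905k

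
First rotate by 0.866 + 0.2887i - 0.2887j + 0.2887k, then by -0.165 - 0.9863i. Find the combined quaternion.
0.1419 - 0.9018i + 0.3324j + 0.2371k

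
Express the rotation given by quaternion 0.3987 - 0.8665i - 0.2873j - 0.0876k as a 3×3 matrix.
[[0.8196, 0.5677, -0.0773], [0.428, -0.517, 0.7413], [0.3809, -0.6406, -0.6667]]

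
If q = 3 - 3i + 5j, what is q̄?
3 + 3i - 5j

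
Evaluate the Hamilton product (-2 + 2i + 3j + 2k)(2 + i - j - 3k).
3 - 5i + 16j + 5k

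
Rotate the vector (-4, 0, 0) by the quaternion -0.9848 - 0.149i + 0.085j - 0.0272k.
(-3.936, -0.113, -0.702)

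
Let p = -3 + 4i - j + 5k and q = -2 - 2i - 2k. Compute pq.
24 - 6k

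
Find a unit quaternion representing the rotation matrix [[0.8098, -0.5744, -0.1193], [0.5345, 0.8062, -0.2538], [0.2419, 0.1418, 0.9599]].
0.9455 + 0.1046i - 0.0955j + 0.2932k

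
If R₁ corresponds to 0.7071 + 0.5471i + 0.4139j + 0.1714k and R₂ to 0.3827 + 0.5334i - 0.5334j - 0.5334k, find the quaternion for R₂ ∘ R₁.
0.291 + 0.7159i - 0.602j + 0.201k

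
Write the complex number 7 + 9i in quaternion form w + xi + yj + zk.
7 + 9i + 0j + 0k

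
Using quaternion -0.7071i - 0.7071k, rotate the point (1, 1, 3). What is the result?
(3, -1, 1)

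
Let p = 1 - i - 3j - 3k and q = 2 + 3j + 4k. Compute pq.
23 - 5i + j - 5k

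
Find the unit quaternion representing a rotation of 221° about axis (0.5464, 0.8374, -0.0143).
-0.3502 + 0.5118i + 0.7844j - 0.0134k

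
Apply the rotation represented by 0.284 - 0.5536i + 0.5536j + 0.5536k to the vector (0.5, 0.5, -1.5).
(-0.129, -1.653, 0.024)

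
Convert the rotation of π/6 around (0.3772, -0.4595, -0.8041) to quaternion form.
0.9659 + 0.0976i - 0.1189j - 0.2081k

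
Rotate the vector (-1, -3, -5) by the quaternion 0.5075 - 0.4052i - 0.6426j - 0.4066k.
(-1.03, -5.8, -0.544)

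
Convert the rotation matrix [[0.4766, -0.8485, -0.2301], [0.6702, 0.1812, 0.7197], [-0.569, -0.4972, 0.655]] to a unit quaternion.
0.7604 - 0.4001i + 0.1114j + 0.4993k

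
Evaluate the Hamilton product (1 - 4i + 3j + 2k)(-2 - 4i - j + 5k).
-25 + 21i + 5j + 17k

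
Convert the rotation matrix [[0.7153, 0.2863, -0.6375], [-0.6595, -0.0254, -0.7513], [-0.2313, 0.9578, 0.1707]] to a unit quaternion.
0.682 + 0.6265i - 0.1489j - 0.3467k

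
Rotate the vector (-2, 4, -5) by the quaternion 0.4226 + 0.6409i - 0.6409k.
(5.917, 1.22, 2.917)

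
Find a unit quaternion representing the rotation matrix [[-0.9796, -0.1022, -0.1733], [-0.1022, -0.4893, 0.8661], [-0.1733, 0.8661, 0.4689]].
-0.1011i + 0.5053j + 0.857k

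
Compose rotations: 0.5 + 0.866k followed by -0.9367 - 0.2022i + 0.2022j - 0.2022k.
-0.2932 + 0.074i + 0.2762j - 0.9123k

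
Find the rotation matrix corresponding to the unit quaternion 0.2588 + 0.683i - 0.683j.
[[0.067, -0.933, -0.3535], [-0.933, 0.067, -0.3535], [0.3535, 0.3535, -0.866]]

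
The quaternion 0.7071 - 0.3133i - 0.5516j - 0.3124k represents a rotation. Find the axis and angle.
axis = (-0.4431, -0.7801, -0.4418), θ = π/2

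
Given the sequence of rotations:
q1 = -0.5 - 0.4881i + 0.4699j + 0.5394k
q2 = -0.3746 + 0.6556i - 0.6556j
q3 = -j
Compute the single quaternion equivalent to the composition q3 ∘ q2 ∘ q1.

q2 · q1 = 0.8154 - 0.4986i - 0.2019j - 0.214k
q3 · q2 · q1 = -0.2019 + 0.214i - 0.8154j - 0.4986k
-0.2019 + 0.214i - 0.8154j - 0.4986k


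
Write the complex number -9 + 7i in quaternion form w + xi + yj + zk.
-9 + 7i + 0j + 0k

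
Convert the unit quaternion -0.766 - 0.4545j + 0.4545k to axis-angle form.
axis = (0, -√2/2, √2/2), θ = 280°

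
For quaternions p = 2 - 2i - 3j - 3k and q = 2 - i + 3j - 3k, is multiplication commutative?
No: pq = 2 + 12i - 3j - 21k ≠ 2 - 24i + 3j - 3k = qp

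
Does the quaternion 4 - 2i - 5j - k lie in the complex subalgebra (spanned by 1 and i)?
No. The quaternion 4 - 2i - 5j - k has j-coefficient y = -5 and k-coefficient z = -1, not both zero, so it does not lie in the complex subalgebra spanned by 1 and i.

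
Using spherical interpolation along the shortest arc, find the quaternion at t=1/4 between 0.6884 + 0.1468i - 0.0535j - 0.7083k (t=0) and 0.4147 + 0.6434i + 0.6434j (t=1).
0.7132 + 0.3294i + 0.1604j - 0.5975k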